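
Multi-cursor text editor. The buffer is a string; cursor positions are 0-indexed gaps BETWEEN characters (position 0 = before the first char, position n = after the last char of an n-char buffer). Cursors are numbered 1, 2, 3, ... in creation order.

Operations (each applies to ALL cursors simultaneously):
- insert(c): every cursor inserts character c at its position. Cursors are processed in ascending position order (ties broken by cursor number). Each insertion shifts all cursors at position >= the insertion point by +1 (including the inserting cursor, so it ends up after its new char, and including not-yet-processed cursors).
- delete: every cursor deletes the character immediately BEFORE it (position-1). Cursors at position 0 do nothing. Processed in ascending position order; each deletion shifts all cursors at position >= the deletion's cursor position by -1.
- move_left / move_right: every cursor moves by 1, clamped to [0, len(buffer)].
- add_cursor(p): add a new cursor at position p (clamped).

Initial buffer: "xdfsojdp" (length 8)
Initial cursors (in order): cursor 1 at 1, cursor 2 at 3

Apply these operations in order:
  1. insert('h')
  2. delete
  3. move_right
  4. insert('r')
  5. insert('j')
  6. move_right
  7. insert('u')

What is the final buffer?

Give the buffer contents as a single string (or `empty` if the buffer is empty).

After op 1 (insert('h')): buffer="xhdfhsojdp" (len 10), cursors c1@2 c2@5, authorship .1..2.....
After op 2 (delete): buffer="xdfsojdp" (len 8), cursors c1@1 c2@3, authorship ........
After op 3 (move_right): buffer="xdfsojdp" (len 8), cursors c1@2 c2@4, authorship ........
After op 4 (insert('r')): buffer="xdrfsrojdp" (len 10), cursors c1@3 c2@6, authorship ..1..2....
After op 5 (insert('j')): buffer="xdrjfsrjojdp" (len 12), cursors c1@4 c2@8, authorship ..11..22....
After op 6 (move_right): buffer="xdrjfsrjojdp" (len 12), cursors c1@5 c2@9, authorship ..11..22....
After op 7 (insert('u')): buffer="xdrjfusrjoujdp" (len 14), cursors c1@6 c2@11, authorship ..11.1.22.2...

Answer: xdrjfusrjoujdp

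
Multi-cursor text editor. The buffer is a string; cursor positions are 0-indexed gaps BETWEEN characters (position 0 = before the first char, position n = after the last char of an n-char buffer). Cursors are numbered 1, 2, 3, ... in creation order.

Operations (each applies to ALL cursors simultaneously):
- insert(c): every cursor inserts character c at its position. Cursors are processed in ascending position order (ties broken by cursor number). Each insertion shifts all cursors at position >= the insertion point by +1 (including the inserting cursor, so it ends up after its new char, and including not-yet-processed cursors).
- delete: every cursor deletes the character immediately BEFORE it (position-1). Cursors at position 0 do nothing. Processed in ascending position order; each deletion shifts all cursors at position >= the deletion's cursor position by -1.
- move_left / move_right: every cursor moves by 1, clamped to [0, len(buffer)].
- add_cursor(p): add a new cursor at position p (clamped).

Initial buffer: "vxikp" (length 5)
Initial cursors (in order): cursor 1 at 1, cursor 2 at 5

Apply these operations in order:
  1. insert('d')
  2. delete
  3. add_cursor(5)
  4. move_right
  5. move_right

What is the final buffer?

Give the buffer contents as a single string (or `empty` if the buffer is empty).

After op 1 (insert('d')): buffer="vdxikpd" (len 7), cursors c1@2 c2@7, authorship .1....2
After op 2 (delete): buffer="vxikp" (len 5), cursors c1@1 c2@5, authorship .....
After op 3 (add_cursor(5)): buffer="vxikp" (len 5), cursors c1@1 c2@5 c3@5, authorship .....
After op 4 (move_right): buffer="vxikp" (len 5), cursors c1@2 c2@5 c3@5, authorship .....
After op 5 (move_right): buffer="vxikp" (len 5), cursors c1@3 c2@5 c3@5, authorship .....

Answer: vxikp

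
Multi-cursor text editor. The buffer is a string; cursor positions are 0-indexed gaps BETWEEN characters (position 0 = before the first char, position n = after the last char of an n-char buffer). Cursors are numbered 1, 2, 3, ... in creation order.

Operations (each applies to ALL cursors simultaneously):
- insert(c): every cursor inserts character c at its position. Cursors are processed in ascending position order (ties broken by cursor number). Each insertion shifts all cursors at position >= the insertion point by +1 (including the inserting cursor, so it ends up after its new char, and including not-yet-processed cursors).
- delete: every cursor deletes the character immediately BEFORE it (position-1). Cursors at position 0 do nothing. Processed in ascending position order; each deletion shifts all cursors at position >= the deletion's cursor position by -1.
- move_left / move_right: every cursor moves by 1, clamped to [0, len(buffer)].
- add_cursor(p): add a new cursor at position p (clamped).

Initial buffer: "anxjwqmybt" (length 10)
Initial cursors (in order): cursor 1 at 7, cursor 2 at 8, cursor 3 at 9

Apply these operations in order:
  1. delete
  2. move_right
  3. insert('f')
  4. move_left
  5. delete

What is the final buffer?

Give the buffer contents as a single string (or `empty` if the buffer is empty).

After op 1 (delete): buffer="anxjwqt" (len 7), cursors c1@6 c2@6 c3@6, authorship .......
After op 2 (move_right): buffer="anxjwqt" (len 7), cursors c1@7 c2@7 c3@7, authorship .......
After op 3 (insert('f')): buffer="anxjwqtfff" (len 10), cursors c1@10 c2@10 c3@10, authorship .......123
After op 4 (move_left): buffer="anxjwqtfff" (len 10), cursors c1@9 c2@9 c3@9, authorship .......123
After op 5 (delete): buffer="anxjwqf" (len 7), cursors c1@6 c2@6 c3@6, authorship ......3

Answer: anxjwqf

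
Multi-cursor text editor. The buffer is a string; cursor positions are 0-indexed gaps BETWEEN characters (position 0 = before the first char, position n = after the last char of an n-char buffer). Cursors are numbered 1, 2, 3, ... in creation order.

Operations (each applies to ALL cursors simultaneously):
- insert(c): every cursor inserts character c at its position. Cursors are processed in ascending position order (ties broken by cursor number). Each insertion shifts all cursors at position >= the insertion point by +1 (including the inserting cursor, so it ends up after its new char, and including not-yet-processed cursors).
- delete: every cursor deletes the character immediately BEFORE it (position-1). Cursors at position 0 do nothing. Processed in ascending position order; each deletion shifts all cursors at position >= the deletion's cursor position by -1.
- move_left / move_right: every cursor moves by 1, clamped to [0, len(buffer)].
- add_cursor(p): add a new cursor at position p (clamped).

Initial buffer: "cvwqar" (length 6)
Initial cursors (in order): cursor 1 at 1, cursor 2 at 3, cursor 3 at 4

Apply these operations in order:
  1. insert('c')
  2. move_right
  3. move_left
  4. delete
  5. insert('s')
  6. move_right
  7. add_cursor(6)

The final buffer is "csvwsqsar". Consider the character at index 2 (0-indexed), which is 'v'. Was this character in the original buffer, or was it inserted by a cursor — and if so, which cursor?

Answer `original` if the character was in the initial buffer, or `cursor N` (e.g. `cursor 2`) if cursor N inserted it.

Answer: original

Derivation:
After op 1 (insert('c')): buffer="ccvwcqcar" (len 9), cursors c1@2 c2@5 c3@7, authorship .1..2.3..
After op 2 (move_right): buffer="ccvwcqcar" (len 9), cursors c1@3 c2@6 c3@8, authorship .1..2.3..
After op 3 (move_left): buffer="ccvwcqcar" (len 9), cursors c1@2 c2@5 c3@7, authorship .1..2.3..
After op 4 (delete): buffer="cvwqar" (len 6), cursors c1@1 c2@3 c3@4, authorship ......
After op 5 (insert('s')): buffer="csvwsqsar" (len 9), cursors c1@2 c2@5 c3@7, authorship .1..2.3..
After op 6 (move_right): buffer="csvwsqsar" (len 9), cursors c1@3 c2@6 c3@8, authorship .1..2.3..
After op 7 (add_cursor(6)): buffer="csvwsqsar" (len 9), cursors c1@3 c2@6 c4@6 c3@8, authorship .1..2.3..
Authorship (.=original, N=cursor N): . 1 . . 2 . 3 . .
Index 2: author = original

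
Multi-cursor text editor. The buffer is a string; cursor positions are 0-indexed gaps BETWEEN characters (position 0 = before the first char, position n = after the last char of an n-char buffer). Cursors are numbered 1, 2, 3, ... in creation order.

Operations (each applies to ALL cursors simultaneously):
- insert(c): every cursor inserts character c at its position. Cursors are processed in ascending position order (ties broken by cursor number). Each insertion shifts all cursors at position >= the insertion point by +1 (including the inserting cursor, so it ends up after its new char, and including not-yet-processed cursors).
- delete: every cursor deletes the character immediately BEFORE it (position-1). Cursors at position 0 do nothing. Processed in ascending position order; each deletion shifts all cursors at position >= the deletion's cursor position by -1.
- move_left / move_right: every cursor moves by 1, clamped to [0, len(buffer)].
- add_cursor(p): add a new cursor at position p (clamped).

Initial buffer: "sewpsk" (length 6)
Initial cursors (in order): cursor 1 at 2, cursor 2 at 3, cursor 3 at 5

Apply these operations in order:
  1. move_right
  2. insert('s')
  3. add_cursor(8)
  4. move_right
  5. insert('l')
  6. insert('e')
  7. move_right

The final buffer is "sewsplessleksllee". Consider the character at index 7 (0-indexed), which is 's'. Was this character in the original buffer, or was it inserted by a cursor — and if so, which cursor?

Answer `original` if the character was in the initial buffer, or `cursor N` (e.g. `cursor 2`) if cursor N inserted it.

After op 1 (move_right): buffer="sewpsk" (len 6), cursors c1@3 c2@4 c3@6, authorship ......
After op 2 (insert('s')): buffer="sewspssks" (len 9), cursors c1@4 c2@6 c3@9, authorship ...1.2..3
After op 3 (add_cursor(8)): buffer="sewspssks" (len 9), cursors c1@4 c2@6 c4@8 c3@9, authorship ...1.2..3
After op 4 (move_right): buffer="sewspssks" (len 9), cursors c1@5 c2@7 c3@9 c4@9, authorship ...1.2..3
After op 5 (insert('l')): buffer="sewsplsslksll" (len 13), cursors c1@6 c2@9 c3@13 c4@13, authorship ...1.12.2.334
After op 6 (insert('e')): buffer="sewsplessleksllee" (len 17), cursors c1@7 c2@11 c3@17 c4@17, authorship ...1.112.22.33434
After op 7 (move_right): buffer="sewsplessleksllee" (len 17), cursors c1@8 c2@12 c3@17 c4@17, authorship ...1.112.22.33434
Authorship (.=original, N=cursor N): . . . 1 . 1 1 2 . 2 2 . 3 3 4 3 4
Index 7: author = 2

Answer: cursor 2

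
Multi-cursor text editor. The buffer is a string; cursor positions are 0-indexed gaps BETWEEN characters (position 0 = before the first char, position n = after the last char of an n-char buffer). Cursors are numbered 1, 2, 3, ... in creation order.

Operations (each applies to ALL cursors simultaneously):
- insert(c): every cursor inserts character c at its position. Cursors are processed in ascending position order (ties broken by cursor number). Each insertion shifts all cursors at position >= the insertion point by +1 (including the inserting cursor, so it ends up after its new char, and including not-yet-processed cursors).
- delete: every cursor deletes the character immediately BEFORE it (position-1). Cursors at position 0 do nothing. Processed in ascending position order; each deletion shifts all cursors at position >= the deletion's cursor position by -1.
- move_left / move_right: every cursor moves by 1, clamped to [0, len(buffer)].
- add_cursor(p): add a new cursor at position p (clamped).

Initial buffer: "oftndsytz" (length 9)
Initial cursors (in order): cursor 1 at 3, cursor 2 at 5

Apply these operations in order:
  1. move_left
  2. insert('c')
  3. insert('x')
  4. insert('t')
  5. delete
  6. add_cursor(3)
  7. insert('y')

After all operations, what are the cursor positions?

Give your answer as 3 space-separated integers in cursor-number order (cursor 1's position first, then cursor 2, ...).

Answer: 6 11 4

Derivation:
After op 1 (move_left): buffer="oftndsytz" (len 9), cursors c1@2 c2@4, authorship .........
After op 2 (insert('c')): buffer="ofctncdsytz" (len 11), cursors c1@3 c2@6, authorship ..1..2.....
After op 3 (insert('x')): buffer="ofcxtncxdsytz" (len 13), cursors c1@4 c2@8, authorship ..11..22.....
After op 4 (insert('t')): buffer="ofcxttncxtdsytz" (len 15), cursors c1@5 c2@10, authorship ..111..222.....
After op 5 (delete): buffer="ofcxtncxdsytz" (len 13), cursors c1@4 c2@8, authorship ..11..22.....
After op 6 (add_cursor(3)): buffer="ofcxtncxdsytz" (len 13), cursors c3@3 c1@4 c2@8, authorship ..11..22.....
After op 7 (insert('y')): buffer="ofcyxytncxydsytz" (len 16), cursors c3@4 c1@6 c2@11, authorship ..1311..222.....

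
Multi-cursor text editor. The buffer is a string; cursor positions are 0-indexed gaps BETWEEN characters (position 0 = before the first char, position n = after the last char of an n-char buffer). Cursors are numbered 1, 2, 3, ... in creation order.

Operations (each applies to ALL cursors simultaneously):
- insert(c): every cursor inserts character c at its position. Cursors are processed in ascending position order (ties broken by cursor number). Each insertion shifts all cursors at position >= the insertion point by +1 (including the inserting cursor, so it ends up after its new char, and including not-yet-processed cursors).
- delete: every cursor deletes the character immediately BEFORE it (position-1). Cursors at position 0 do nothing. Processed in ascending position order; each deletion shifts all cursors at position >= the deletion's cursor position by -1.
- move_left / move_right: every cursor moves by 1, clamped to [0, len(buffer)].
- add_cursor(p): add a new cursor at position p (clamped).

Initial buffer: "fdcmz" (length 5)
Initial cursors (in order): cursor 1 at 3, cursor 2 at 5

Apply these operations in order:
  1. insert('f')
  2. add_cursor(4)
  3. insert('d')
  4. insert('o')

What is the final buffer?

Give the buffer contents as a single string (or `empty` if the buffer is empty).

After op 1 (insert('f')): buffer="fdcfmzf" (len 7), cursors c1@4 c2@7, authorship ...1..2
After op 2 (add_cursor(4)): buffer="fdcfmzf" (len 7), cursors c1@4 c3@4 c2@7, authorship ...1..2
After op 3 (insert('d')): buffer="fdcfddmzfd" (len 10), cursors c1@6 c3@6 c2@10, authorship ...113..22
After op 4 (insert('o')): buffer="fdcfddoomzfdo" (len 13), cursors c1@8 c3@8 c2@13, authorship ...11313..222

Answer: fdcfddoomzfdo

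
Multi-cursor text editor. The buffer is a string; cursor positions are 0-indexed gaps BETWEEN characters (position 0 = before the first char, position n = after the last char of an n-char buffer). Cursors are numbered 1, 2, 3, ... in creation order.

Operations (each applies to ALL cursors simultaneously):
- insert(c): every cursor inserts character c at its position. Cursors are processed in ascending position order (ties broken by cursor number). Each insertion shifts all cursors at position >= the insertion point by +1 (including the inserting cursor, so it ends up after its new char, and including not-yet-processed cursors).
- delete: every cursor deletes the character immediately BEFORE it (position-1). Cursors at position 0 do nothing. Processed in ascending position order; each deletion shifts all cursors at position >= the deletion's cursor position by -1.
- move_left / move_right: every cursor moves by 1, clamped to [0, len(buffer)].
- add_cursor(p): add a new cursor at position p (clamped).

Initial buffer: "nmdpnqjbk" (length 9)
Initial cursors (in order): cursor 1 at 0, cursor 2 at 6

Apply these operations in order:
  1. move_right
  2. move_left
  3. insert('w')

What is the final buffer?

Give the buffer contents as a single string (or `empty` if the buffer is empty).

After op 1 (move_right): buffer="nmdpnqjbk" (len 9), cursors c1@1 c2@7, authorship .........
After op 2 (move_left): buffer="nmdpnqjbk" (len 9), cursors c1@0 c2@6, authorship .........
After op 3 (insert('w')): buffer="wnmdpnqwjbk" (len 11), cursors c1@1 c2@8, authorship 1......2...

Answer: wnmdpnqwjbk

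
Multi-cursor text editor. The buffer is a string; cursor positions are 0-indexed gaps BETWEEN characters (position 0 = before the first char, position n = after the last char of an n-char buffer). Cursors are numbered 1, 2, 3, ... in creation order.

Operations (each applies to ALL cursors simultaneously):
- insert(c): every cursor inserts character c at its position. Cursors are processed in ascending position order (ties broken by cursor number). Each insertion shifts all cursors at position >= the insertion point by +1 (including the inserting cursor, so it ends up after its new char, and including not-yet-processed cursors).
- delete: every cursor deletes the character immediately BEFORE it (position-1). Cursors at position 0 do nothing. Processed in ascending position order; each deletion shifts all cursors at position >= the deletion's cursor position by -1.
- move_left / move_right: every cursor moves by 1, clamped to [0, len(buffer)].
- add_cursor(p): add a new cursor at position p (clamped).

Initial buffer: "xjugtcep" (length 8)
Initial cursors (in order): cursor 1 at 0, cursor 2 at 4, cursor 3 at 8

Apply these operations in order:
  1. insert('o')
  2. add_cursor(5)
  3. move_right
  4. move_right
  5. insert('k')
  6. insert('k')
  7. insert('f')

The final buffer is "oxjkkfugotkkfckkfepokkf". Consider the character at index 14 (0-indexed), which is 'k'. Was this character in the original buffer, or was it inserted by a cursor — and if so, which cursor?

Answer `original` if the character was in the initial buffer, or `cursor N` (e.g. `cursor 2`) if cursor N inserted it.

After op 1 (insert('o')): buffer="oxjugotcepo" (len 11), cursors c1@1 c2@6 c3@11, authorship 1....2....3
After op 2 (add_cursor(5)): buffer="oxjugotcepo" (len 11), cursors c1@1 c4@5 c2@6 c3@11, authorship 1....2....3
After op 3 (move_right): buffer="oxjugotcepo" (len 11), cursors c1@2 c4@6 c2@7 c3@11, authorship 1....2....3
After op 4 (move_right): buffer="oxjugotcepo" (len 11), cursors c1@3 c4@7 c2@8 c3@11, authorship 1....2....3
After op 5 (insert('k')): buffer="oxjkugotkckepok" (len 15), cursors c1@4 c4@9 c2@11 c3@15, authorship 1..1..2.4.2..33
After op 6 (insert('k')): buffer="oxjkkugotkkckkepokk" (len 19), cursors c1@5 c4@11 c2@14 c3@19, authorship 1..11..2.44.22..333
After op 7 (insert('f')): buffer="oxjkkfugotkkfckkfepokkf" (len 23), cursors c1@6 c4@13 c2@17 c3@23, authorship 1..111..2.444.222..3333
Authorship (.=original, N=cursor N): 1 . . 1 1 1 . . 2 . 4 4 4 . 2 2 2 . . 3 3 3 3
Index 14: author = 2

Answer: cursor 2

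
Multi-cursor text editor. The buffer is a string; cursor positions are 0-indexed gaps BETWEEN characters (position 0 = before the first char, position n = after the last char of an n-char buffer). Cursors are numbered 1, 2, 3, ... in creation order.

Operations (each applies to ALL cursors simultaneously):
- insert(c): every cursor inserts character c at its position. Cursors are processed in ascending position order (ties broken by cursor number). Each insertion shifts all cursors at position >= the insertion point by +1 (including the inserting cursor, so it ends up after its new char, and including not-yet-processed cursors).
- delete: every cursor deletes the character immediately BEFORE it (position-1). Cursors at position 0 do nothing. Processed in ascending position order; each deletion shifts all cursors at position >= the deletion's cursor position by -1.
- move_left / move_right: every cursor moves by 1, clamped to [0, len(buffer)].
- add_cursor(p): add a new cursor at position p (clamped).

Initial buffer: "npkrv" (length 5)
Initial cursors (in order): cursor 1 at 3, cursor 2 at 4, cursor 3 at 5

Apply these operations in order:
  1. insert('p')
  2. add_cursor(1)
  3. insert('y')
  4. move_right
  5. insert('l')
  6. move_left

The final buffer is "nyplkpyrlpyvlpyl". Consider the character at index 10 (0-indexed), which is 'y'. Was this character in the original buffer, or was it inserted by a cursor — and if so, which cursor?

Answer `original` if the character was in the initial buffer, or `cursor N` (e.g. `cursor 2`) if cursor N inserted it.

After op 1 (insert('p')): buffer="npkprpvp" (len 8), cursors c1@4 c2@6 c3@8, authorship ...1.2.3
After op 2 (add_cursor(1)): buffer="npkprpvp" (len 8), cursors c4@1 c1@4 c2@6 c3@8, authorship ...1.2.3
After op 3 (insert('y')): buffer="nypkpyrpyvpy" (len 12), cursors c4@2 c1@6 c2@9 c3@12, authorship .4..11.22.33
After op 4 (move_right): buffer="nypkpyrpyvpy" (len 12), cursors c4@3 c1@7 c2@10 c3@12, authorship .4..11.22.33
After op 5 (insert('l')): buffer="nyplkpyrlpyvlpyl" (len 16), cursors c4@4 c1@9 c2@13 c3@16, authorship .4.4.11.122.2333
After op 6 (move_left): buffer="nyplkpyrlpyvlpyl" (len 16), cursors c4@3 c1@8 c2@12 c3@15, authorship .4.4.11.122.2333
Authorship (.=original, N=cursor N): . 4 . 4 . 1 1 . 1 2 2 . 2 3 3 3
Index 10: author = 2

Answer: cursor 2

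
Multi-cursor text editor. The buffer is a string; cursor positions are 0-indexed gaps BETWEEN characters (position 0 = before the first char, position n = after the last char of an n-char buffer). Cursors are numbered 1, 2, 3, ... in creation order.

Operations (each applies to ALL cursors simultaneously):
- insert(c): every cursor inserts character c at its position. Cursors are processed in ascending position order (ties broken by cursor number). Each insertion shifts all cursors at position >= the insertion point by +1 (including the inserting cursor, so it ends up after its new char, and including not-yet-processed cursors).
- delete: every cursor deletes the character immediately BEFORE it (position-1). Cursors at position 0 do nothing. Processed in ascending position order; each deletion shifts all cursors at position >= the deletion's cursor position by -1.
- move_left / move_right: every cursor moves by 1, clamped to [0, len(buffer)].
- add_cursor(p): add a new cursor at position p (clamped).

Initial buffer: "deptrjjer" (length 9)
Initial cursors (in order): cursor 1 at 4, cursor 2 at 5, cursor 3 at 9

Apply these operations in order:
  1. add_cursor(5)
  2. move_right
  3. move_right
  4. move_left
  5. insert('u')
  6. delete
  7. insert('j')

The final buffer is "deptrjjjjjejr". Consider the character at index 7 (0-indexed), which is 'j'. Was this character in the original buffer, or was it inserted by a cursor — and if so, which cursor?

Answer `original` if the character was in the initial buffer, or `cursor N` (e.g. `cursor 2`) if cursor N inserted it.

Answer: cursor 2

Derivation:
After op 1 (add_cursor(5)): buffer="deptrjjer" (len 9), cursors c1@4 c2@5 c4@5 c3@9, authorship .........
After op 2 (move_right): buffer="deptrjjer" (len 9), cursors c1@5 c2@6 c4@6 c3@9, authorship .........
After op 3 (move_right): buffer="deptrjjer" (len 9), cursors c1@6 c2@7 c4@7 c3@9, authorship .........
After op 4 (move_left): buffer="deptrjjer" (len 9), cursors c1@5 c2@6 c4@6 c3@8, authorship .........
After op 5 (insert('u')): buffer="deptrujuujeur" (len 13), cursors c1@6 c2@9 c4@9 c3@12, authorship .....1.24..3.
After op 6 (delete): buffer="deptrjjer" (len 9), cursors c1@5 c2@6 c4@6 c3@8, authorship .........
After op 7 (insert('j')): buffer="deptrjjjjjejr" (len 13), cursors c1@6 c2@9 c4@9 c3@12, authorship .....1.24..3.
Authorship (.=original, N=cursor N): . . . . . 1 . 2 4 . . 3 .
Index 7: author = 2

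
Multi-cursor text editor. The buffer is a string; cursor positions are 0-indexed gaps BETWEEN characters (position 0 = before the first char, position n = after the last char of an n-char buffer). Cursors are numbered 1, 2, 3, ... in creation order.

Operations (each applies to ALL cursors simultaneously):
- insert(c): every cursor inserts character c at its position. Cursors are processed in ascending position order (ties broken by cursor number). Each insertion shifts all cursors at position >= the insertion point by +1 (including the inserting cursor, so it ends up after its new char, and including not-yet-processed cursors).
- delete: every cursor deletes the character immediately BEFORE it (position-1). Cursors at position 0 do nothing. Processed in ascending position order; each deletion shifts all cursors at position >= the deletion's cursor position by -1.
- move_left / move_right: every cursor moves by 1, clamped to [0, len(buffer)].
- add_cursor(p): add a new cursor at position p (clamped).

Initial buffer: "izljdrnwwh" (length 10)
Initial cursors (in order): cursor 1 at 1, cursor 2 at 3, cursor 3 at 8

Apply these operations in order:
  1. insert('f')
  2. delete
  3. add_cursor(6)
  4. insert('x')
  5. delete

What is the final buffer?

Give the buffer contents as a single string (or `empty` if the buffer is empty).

Answer: izljdrnwwh

Derivation:
After op 1 (insert('f')): buffer="ifzlfjdrnwfwh" (len 13), cursors c1@2 c2@5 c3@11, authorship .1..2.....3..
After op 2 (delete): buffer="izljdrnwwh" (len 10), cursors c1@1 c2@3 c3@8, authorship ..........
After op 3 (add_cursor(6)): buffer="izljdrnwwh" (len 10), cursors c1@1 c2@3 c4@6 c3@8, authorship ..........
After op 4 (insert('x')): buffer="ixzlxjdrxnwxwh" (len 14), cursors c1@2 c2@5 c4@9 c3@12, authorship .1..2...4..3..
After op 5 (delete): buffer="izljdrnwwh" (len 10), cursors c1@1 c2@3 c4@6 c3@8, authorship ..........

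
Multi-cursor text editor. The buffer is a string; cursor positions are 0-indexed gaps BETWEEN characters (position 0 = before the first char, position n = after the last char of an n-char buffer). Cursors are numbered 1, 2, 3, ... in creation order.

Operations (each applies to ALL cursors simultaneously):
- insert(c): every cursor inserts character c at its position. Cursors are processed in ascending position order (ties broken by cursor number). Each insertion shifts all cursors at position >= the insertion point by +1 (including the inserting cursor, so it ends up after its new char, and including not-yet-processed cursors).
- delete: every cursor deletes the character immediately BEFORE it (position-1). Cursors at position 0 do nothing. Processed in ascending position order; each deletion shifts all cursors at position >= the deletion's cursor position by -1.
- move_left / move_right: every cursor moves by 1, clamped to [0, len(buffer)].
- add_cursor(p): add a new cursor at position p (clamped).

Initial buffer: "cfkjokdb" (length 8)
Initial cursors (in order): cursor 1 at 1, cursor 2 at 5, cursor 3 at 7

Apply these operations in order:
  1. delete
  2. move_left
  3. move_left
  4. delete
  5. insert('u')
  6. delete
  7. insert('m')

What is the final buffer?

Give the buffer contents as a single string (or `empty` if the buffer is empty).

Answer: mmmjkb

Derivation:
After op 1 (delete): buffer="fkjkb" (len 5), cursors c1@0 c2@3 c3@4, authorship .....
After op 2 (move_left): buffer="fkjkb" (len 5), cursors c1@0 c2@2 c3@3, authorship .....
After op 3 (move_left): buffer="fkjkb" (len 5), cursors c1@0 c2@1 c3@2, authorship .....
After op 4 (delete): buffer="jkb" (len 3), cursors c1@0 c2@0 c3@0, authorship ...
After op 5 (insert('u')): buffer="uuujkb" (len 6), cursors c1@3 c2@3 c3@3, authorship 123...
After op 6 (delete): buffer="jkb" (len 3), cursors c1@0 c2@0 c3@0, authorship ...
After op 7 (insert('m')): buffer="mmmjkb" (len 6), cursors c1@3 c2@3 c3@3, authorship 123...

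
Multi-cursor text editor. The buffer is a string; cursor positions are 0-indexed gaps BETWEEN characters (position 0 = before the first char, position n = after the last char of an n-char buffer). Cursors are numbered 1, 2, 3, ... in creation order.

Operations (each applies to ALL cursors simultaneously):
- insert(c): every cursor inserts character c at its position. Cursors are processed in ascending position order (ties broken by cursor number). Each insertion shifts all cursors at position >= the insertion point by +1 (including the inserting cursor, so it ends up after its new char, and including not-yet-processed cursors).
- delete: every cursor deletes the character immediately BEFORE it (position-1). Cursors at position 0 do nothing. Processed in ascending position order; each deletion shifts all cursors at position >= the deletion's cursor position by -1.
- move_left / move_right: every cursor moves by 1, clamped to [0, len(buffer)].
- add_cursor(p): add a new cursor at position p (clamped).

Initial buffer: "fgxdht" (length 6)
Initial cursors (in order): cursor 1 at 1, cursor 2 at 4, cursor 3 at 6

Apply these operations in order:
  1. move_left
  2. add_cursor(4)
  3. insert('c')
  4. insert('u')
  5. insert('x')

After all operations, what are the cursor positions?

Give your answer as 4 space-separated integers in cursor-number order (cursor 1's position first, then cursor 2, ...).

After op 1 (move_left): buffer="fgxdht" (len 6), cursors c1@0 c2@3 c3@5, authorship ......
After op 2 (add_cursor(4)): buffer="fgxdht" (len 6), cursors c1@0 c2@3 c4@4 c3@5, authorship ......
After op 3 (insert('c')): buffer="cfgxcdchct" (len 10), cursors c1@1 c2@5 c4@7 c3@9, authorship 1...2.4.3.
After op 4 (insert('u')): buffer="cufgxcudcuhcut" (len 14), cursors c1@2 c2@7 c4@10 c3@13, authorship 11...22.44.33.
After op 5 (insert('x')): buffer="cuxfgxcuxdcuxhcuxt" (len 18), cursors c1@3 c2@9 c4@13 c3@17, authorship 111...222.444.333.

Answer: 3 9 17 13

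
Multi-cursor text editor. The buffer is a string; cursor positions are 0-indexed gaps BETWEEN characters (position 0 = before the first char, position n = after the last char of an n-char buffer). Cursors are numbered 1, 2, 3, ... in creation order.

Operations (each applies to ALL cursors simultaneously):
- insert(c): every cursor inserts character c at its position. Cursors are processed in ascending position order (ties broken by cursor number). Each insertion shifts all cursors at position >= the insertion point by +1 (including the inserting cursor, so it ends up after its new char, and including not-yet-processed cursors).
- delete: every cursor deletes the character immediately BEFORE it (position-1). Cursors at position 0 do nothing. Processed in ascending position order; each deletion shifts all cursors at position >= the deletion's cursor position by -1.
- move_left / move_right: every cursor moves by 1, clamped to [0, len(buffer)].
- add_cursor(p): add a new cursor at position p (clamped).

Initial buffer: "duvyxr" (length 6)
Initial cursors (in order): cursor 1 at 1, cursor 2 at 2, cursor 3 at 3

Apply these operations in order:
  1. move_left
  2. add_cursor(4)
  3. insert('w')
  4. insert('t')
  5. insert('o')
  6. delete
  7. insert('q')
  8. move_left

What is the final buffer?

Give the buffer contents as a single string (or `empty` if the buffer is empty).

Answer: wtqdwtquwtqvywtqxr

Derivation:
After op 1 (move_left): buffer="duvyxr" (len 6), cursors c1@0 c2@1 c3@2, authorship ......
After op 2 (add_cursor(4)): buffer="duvyxr" (len 6), cursors c1@0 c2@1 c3@2 c4@4, authorship ......
After op 3 (insert('w')): buffer="wdwuwvywxr" (len 10), cursors c1@1 c2@3 c3@5 c4@8, authorship 1.2.3..4..
After op 4 (insert('t')): buffer="wtdwtuwtvywtxr" (len 14), cursors c1@2 c2@5 c3@8 c4@12, authorship 11.22.33..44..
After op 5 (insert('o')): buffer="wtodwtouwtovywtoxr" (len 18), cursors c1@3 c2@7 c3@11 c4@16, authorship 111.222.333..444..
After op 6 (delete): buffer="wtdwtuwtvywtxr" (len 14), cursors c1@2 c2@5 c3@8 c4@12, authorship 11.22.33..44..
After op 7 (insert('q')): buffer="wtqdwtquwtqvywtqxr" (len 18), cursors c1@3 c2@7 c3@11 c4@16, authorship 111.222.333..444..
After op 8 (move_left): buffer="wtqdwtquwtqvywtqxr" (len 18), cursors c1@2 c2@6 c3@10 c4@15, authorship 111.222.333..444..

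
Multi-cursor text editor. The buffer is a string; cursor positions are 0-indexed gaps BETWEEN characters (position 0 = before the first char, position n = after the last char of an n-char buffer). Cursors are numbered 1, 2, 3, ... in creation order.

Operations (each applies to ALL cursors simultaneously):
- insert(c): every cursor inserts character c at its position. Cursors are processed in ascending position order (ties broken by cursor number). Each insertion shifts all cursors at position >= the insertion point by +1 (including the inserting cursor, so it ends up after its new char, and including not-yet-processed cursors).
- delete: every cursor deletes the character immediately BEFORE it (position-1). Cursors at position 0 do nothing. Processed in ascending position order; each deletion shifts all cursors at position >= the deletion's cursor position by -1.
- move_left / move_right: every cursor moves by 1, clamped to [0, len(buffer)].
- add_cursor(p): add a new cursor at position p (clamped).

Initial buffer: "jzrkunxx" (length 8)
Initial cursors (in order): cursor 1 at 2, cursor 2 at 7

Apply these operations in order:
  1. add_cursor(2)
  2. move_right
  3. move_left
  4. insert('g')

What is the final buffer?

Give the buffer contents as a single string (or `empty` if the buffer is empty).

After op 1 (add_cursor(2)): buffer="jzrkunxx" (len 8), cursors c1@2 c3@2 c2@7, authorship ........
After op 2 (move_right): buffer="jzrkunxx" (len 8), cursors c1@3 c3@3 c2@8, authorship ........
After op 3 (move_left): buffer="jzrkunxx" (len 8), cursors c1@2 c3@2 c2@7, authorship ........
After op 4 (insert('g')): buffer="jzggrkunxgx" (len 11), cursors c1@4 c3@4 c2@10, authorship ..13.....2.

Answer: jzggrkunxgx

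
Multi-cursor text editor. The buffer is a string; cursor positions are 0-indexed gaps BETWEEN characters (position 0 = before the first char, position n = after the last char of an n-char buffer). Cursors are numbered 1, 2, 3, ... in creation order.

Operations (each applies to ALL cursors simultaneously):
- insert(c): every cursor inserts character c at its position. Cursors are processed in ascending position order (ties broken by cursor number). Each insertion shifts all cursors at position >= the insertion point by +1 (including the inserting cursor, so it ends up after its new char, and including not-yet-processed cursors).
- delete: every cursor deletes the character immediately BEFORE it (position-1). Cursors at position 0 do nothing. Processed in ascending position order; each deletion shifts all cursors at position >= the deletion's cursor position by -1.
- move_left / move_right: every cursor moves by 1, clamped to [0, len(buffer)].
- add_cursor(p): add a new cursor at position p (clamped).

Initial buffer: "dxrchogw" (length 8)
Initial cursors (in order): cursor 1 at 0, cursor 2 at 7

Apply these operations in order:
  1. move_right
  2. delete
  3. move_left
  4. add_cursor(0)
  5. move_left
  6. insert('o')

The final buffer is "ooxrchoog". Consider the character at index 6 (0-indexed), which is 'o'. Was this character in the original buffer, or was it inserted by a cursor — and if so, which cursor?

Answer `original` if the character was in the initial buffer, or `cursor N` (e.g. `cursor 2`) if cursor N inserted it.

After op 1 (move_right): buffer="dxrchogw" (len 8), cursors c1@1 c2@8, authorship ........
After op 2 (delete): buffer="xrchog" (len 6), cursors c1@0 c2@6, authorship ......
After op 3 (move_left): buffer="xrchog" (len 6), cursors c1@0 c2@5, authorship ......
After op 4 (add_cursor(0)): buffer="xrchog" (len 6), cursors c1@0 c3@0 c2@5, authorship ......
After op 5 (move_left): buffer="xrchog" (len 6), cursors c1@0 c3@0 c2@4, authorship ......
After op 6 (insert('o')): buffer="ooxrchoog" (len 9), cursors c1@2 c3@2 c2@7, authorship 13....2..
Authorship (.=original, N=cursor N): 1 3 . . . . 2 . .
Index 6: author = 2

Answer: cursor 2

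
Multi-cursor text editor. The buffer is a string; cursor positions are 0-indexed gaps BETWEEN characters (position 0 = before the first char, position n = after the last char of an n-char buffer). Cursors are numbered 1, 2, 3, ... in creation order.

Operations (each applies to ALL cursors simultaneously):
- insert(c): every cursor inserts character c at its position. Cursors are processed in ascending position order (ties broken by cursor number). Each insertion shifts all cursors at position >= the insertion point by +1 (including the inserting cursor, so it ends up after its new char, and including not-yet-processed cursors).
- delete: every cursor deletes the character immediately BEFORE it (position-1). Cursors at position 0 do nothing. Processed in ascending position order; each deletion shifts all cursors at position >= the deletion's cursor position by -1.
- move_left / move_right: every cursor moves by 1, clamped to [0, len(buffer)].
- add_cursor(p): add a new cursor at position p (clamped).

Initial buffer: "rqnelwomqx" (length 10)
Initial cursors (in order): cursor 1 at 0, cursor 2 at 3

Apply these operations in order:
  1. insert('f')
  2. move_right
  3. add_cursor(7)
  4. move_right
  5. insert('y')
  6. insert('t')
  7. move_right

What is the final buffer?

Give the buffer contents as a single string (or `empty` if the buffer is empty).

After op 1 (insert('f')): buffer="frqnfelwomqx" (len 12), cursors c1@1 c2@5, authorship 1...2.......
After op 2 (move_right): buffer="frqnfelwomqx" (len 12), cursors c1@2 c2@6, authorship 1...2.......
After op 3 (add_cursor(7)): buffer="frqnfelwomqx" (len 12), cursors c1@2 c2@6 c3@7, authorship 1...2.......
After op 4 (move_right): buffer="frqnfelwomqx" (len 12), cursors c1@3 c2@7 c3@8, authorship 1...2.......
After op 5 (insert('y')): buffer="frqynfelywyomqx" (len 15), cursors c1@4 c2@9 c3@11, authorship 1..1.2..2.3....
After op 6 (insert('t')): buffer="frqytnfelytwytomqx" (len 18), cursors c1@5 c2@11 c3@14, authorship 1..11.2..22.33....
After op 7 (move_right): buffer="frqytnfelytwytomqx" (len 18), cursors c1@6 c2@12 c3@15, authorship 1..11.2..22.33....

Answer: frqytnfelytwytomqx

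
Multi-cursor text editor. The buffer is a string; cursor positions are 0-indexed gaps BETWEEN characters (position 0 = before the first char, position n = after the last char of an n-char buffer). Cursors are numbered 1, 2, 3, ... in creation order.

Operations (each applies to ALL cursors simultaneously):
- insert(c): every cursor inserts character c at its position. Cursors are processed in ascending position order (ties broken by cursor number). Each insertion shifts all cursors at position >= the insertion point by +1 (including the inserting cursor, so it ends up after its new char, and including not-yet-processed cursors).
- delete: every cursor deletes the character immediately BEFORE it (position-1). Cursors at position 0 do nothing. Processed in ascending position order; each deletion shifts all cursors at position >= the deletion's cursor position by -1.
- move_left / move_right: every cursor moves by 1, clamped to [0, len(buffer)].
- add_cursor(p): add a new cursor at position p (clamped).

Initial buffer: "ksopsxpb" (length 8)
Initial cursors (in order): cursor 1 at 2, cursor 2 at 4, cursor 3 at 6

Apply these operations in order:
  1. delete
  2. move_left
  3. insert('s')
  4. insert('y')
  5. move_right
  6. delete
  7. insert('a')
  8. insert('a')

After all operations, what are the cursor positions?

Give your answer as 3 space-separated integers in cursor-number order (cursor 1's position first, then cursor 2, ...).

Answer: 4 8 12

Derivation:
After op 1 (delete): buffer="kospb" (len 5), cursors c1@1 c2@2 c3@3, authorship .....
After op 2 (move_left): buffer="kospb" (len 5), cursors c1@0 c2@1 c3@2, authorship .....
After op 3 (insert('s')): buffer="sksosspb" (len 8), cursors c1@1 c2@3 c3@5, authorship 1.2.3...
After op 4 (insert('y')): buffer="syksyosyspb" (len 11), cursors c1@2 c2@5 c3@8, authorship 11.22.33...
After op 5 (move_right): buffer="syksyosyspb" (len 11), cursors c1@3 c2@6 c3@9, authorship 11.22.33...
After op 6 (delete): buffer="sysysypb" (len 8), cursors c1@2 c2@4 c3@6, authorship 112233..
After op 7 (insert('a')): buffer="syasyasyapb" (len 11), cursors c1@3 c2@6 c3@9, authorship 111222333..
After op 8 (insert('a')): buffer="syaasyaasyaapb" (len 14), cursors c1@4 c2@8 c3@12, authorship 111122223333..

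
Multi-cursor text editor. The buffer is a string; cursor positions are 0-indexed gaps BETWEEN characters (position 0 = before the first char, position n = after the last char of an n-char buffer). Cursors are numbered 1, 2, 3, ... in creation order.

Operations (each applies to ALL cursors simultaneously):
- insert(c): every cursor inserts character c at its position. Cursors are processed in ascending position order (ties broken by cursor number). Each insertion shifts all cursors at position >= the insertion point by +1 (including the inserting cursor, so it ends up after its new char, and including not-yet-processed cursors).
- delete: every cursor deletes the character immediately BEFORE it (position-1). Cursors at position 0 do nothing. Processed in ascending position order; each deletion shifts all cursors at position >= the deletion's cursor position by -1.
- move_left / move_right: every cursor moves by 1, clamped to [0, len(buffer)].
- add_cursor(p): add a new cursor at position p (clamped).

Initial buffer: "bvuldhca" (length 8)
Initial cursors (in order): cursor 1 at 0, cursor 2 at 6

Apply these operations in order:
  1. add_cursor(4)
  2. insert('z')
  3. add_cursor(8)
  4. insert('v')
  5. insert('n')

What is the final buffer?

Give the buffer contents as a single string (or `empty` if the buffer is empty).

Answer: zvnbvulzvndhvnzvnca

Derivation:
After op 1 (add_cursor(4)): buffer="bvuldhca" (len 8), cursors c1@0 c3@4 c2@6, authorship ........
After op 2 (insert('z')): buffer="zbvulzdhzca" (len 11), cursors c1@1 c3@6 c2@9, authorship 1....3..2..
After op 3 (add_cursor(8)): buffer="zbvulzdhzca" (len 11), cursors c1@1 c3@6 c4@8 c2@9, authorship 1....3..2..
After op 4 (insert('v')): buffer="zvbvulzvdhvzvca" (len 15), cursors c1@2 c3@8 c4@11 c2@13, authorship 11....33..422..
After op 5 (insert('n')): buffer="zvnbvulzvndhvnzvnca" (len 19), cursors c1@3 c3@10 c4@14 c2@17, authorship 111....333..44222..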